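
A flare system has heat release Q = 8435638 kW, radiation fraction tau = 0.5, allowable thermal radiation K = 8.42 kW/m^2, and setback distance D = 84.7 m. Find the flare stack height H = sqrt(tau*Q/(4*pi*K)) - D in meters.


tau*Q/(4*pi*K) = 0.5 * 8435638 / (4 * pi * 8.42) = 39862.6
sqrt(39862.6) = 199.656
H = 199.656 - 84.7 = 115.0

115.0 m


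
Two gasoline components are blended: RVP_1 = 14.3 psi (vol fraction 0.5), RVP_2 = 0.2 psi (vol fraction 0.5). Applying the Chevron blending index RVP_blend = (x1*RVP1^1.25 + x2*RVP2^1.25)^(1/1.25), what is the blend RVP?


Chevron index: RVP_blend = (sum xi*RVPi^1.25)^(1/1.25)
RVP^1.25 terms: 0.5 * 14.3^1.25 + 0.5 * 0.2^1.25 = 13.9709
RVP_blend = 13.9709^(1/1.25) = 8.245

8.245 psi


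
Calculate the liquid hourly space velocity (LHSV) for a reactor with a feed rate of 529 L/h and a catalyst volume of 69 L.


LHSV = volumetric feed rate / catalyst volume
= 529 L/h / 69 L
= 7.667 h^-1

7.667 h^-1


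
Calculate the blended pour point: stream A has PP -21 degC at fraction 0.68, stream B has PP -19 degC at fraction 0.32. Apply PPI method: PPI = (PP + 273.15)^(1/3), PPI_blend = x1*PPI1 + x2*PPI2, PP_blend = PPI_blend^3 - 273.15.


PPI_1 = (-21 + 273.15)^(1/3) = 6.317613
PPI_2 = (-19 + 273.15)^(1/3) = 6.334272
PPI_blend = 0.68 * 6.317613 + 0.32 * 6.334272 = 6.322944
PP_blend = 6.322944^3 - 273.15 = 252.7889 - 273.15 = -20.36

-20.36 degC


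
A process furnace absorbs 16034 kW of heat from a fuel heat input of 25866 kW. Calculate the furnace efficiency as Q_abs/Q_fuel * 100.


Furnace efficiency = Q_absorbed / Q_fuel * 100
= 16034 / 25866 * 100 = 61.99

61.99 %


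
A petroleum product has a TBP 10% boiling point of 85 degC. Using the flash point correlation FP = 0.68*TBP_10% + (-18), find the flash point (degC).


FP = 0.68 * 85 + (-18) = 39.8

39.8 degC


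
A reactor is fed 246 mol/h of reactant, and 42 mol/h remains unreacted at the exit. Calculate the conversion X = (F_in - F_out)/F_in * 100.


X = (F_in - F_out) / F_in * 100
Moles reacted = 246 - 42 = 204
X = 204 / 246 * 100
= 0.8293 * 100
= 82.93 %

82.93 %


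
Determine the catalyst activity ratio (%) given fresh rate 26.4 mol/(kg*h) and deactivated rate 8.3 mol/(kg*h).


Activity (%) = (rate_used / rate_fresh) * 100
rate_used = 8.3, rate_fresh = 26.4
= (8.3 / 26.4) * 100
= 0.3144 * 100 = 31.44

31.44 %


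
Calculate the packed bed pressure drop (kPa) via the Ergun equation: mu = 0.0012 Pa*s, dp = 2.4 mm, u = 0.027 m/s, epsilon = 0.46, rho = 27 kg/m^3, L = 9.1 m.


dp = 2.4 mm = 0.0024 m
Viscous term = 150*0.0012*0.027*(1-0.46)^2 / (0.0024^2*0.46^3) = 2527.71
Inertial term = 1.75*27*0.027^2*(1-0.46) / (0.0024*0.46^3) = 79.623
dP/L = 2527.71 + 79.623 = 2607.33 Pa/m
dP = 2607.33 * 9.1 / 1000 = 23.73 kPa

23.73 kPa


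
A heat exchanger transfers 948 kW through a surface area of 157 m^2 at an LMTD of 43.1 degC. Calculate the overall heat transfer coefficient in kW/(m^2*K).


From Q = U*A*LMTD, U = Q / (A * LMTD)
U = 948 / (157 * 43.1) = 948 / 6766.7 = 0.1401

0.1401 kW/(m^2*K)


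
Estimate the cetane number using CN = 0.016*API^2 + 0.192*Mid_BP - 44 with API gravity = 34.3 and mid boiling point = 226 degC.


CN = 0.016 * 34.3^2 + 0.192 * 226 - 44
CN = 18.82384 + 43.392 - 44 = 18.21584

18.21584


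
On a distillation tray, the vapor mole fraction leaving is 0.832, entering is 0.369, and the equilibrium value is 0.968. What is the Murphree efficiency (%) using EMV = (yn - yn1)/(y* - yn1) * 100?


Murphree vapor efficiency: EMV = (y_n - y_(n-1)) / (y*_n - y_(n-1)) * 100
EMV = (0.832 - 0.369) / (0.968 - 0.369) * 100 = 0.463 / 0.599 * 100 = 77.30

77.30 %


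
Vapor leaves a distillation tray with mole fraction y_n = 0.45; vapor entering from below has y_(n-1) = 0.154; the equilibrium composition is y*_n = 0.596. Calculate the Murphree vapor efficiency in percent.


Murphree vapor efficiency: EMV = (y_n - y_(n-1)) / (y*_n - y_(n-1)) * 100
EMV = (0.45 - 0.154) / (0.596 - 0.154) * 100 = 0.296 / 0.442 * 100 = 66.97

66.97 %


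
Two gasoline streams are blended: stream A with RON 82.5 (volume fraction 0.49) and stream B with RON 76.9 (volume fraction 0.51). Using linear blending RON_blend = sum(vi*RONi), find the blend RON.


Linear blending: RON_blend = sum(vi * RONi)
Contribution 1: 0.49 * 82.5 = 40.425
Contribution 2: 0.51 * 76.9 = 39.219
RON_blend = 40.425 + 39.219 = 79.644

79.644


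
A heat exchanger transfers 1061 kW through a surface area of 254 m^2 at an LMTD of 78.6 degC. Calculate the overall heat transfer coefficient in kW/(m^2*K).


From Q = U*A*LMTD, U = Q / (A * LMTD)
U = 1061 / (254 * 78.6) = 1061 / 19964.4 = 0.05314

0.05314 kW/(m^2*K)


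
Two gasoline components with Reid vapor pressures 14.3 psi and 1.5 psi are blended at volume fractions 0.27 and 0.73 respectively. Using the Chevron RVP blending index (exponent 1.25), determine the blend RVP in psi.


Chevron index: RVP_blend = (sum xi*RVPi^1.25)^(1/1.25)
RVP^1.25 terms: 0.27 * 14.3^1.25 + 0.73 * 1.5^1.25 = 8.71998
RVP_blend = 8.71998^(1/1.25) = 5.655

5.655 psi


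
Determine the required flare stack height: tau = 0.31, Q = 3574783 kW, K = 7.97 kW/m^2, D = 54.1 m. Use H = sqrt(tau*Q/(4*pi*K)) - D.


tau*Q/(4*pi*K) = 0.31 * 3574783 / (4 * pi * 7.97) = 11064.8
sqrt(11064.8) = 105.189
H = 105.189 - 54.1 = 51.09

51.09 m


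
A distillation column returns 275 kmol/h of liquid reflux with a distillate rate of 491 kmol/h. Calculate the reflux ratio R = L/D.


Reflux ratio definition: R = L / D (liquid returned / distillate withdrawn)
L = 275 kmol/h, D = 491 kmol/h
R = 275 / 491 = 0.5601

0.5601


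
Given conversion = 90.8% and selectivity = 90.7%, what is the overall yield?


Overall yield = conversion (%) * selectivity (%) / 100
Conversion = 90.8%, Selectivity = 90.7%
Y = 90.8 * 90.7 / 100
= 82.3556 %

82.3556 %


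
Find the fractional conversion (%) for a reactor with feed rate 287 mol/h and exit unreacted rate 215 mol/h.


X = (F_in - F_out) / F_in * 100
Moles reacted = 287 - 215 = 72
X = 72 / 287 * 100
= 0.2509 * 100
= 25.09 %

25.09 %


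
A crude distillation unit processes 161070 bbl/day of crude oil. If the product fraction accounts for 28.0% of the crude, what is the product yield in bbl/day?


Crude throughput = 161070 bbl/day
Fraction yield = 28.0%
yield = throughput * fraction / 100
yield = 161070 * 28.0 / 100 = 45099.6

45099.6 bbl/day


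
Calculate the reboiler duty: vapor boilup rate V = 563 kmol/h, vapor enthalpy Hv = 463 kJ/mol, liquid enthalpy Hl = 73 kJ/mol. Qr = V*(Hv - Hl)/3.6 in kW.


Qr = 563 * (463 - 73) / 3.6 = 563 * 390 / 3.6 = 60990

60990 kW


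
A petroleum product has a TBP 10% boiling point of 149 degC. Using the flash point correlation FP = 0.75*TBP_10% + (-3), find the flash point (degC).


FP = 0.75 * 149 + (-3) = 108.75

108.75 degC


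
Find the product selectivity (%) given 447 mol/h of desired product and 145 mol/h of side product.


Selectivity = desired / (desired + undesired) * 100
Total products = 447 + 145 = 592 mol/h
S = 447 / 592 * 100
= 0.7551 * 100
= 75.51 %

75.51 %


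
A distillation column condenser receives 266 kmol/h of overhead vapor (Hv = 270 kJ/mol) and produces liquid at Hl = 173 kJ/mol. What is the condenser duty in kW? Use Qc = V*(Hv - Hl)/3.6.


Qc = 266 * (270 - 173) / 3.6 = 266 * 97 / 3.6 = 7167

7167 kW


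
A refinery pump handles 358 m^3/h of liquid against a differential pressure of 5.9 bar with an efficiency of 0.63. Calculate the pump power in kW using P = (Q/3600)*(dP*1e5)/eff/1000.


Q = 358 / 3600 = 0.0994444 m^3/s
P = 0.0994444 * (5.9 * 1e5) / 0.63 / 1000 = 93.13

93.13 kW


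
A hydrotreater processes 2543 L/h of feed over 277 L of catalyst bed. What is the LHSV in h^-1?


LHSV = volumetric feed rate / catalyst volume
= 2543 L/h / 277 L
= 9.181 h^-1

9.181 h^-1


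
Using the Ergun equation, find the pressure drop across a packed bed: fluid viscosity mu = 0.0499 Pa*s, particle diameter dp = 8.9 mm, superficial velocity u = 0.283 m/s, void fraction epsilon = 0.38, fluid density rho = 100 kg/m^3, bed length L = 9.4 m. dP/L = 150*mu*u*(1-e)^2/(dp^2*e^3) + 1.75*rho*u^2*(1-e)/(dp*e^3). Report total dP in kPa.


dp = 8.9 mm = 0.0089 m
Viscous term = 150*0.0499*0.283*(1-0.38)^2 / (0.0089^2*0.38^3) = 187340
Inertial term = 1.75*100*0.283^2*(1-0.38) / (0.0089*0.38^3) = 17793.5
dP/L = 187340 + 17793.5 = 205134 Pa/m
dP = 205134 * 9.4 / 1000 = 1928 kPa

1928 kPa


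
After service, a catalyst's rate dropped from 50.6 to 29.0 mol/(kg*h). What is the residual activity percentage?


Activity (%) = (rate_used / rate_fresh) * 100
rate_used = 29.0, rate_fresh = 50.6
= (29.0 / 50.6) * 100
= 0.5731 * 100 = 57.31

57.31 %


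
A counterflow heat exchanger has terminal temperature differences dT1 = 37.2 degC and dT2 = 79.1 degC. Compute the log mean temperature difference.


LMTD = (dT1 - dT2) / ln(dT1/dT2)
= (37.2 - 79.1) / ln(37.2 / 79.1) = -41.9 / -0.754404 = 55.54

55.54 degC


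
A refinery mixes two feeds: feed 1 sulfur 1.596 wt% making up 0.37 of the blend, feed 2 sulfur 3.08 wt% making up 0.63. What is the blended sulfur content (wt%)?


Linear sulfur blending: S_blend = x1*S1 + x2*S2
Contribution 1: 0.37 * 1.596 = 0.59052 wt%
Contribution 2: 0.63 * 3.08 = 1.9404 wt%
S_blend = 0.59052 + 1.9404 = 2.53092

2.53092 wt%


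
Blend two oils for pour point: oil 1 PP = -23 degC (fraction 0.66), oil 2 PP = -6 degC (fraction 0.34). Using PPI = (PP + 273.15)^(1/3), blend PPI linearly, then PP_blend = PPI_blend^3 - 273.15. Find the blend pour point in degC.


PPI_1 = (-23 + 273.15)^(1/3) = 6.300865
PPI_2 = (-6 + 273.15)^(1/3) = 6.440482
PPI_blend = 0.66 * 6.300865 + 0.34 * 6.440482 = 6.348335
PP_blend = 6.348335^3 - 273.15 = 255.8465 - 273.15 = -17.3

-17.3 degC


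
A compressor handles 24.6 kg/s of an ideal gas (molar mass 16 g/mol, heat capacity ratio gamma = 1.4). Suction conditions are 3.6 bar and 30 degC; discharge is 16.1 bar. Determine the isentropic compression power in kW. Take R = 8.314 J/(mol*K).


Isentropic work: W = m*(gamma/(gamma-1))*(R*T1/MW)*((P2/P1)^((gamma-1)/gamma) - 1)
T1 = 30 + 273.15 = 303.15 K
Pressure ratio = 16.1 / 3.6 = 4.47222
Exponent = (1.4 - 1)/1.4 = 0.285714
(P2/P1)^exp - 1 = 4.47222^0.285714 - 1 = 0.534135
W = 24.6 * 1.4 / 0.4 * 8.314 * 303.15 / 16 * 0.534135 = 7244

7244 kW


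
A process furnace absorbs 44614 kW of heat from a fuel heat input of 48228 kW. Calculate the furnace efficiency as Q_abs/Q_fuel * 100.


Furnace efficiency = Q_absorbed / Q_fuel * 100
= 44614 / 48228 * 100 = 92.51

92.51 %


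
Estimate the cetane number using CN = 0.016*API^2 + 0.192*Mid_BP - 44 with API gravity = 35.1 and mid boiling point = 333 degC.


CN = 0.016 * 35.1^2 + 0.192 * 333 - 44
CN = 19.71216 + 63.936 - 44 = 39.64816

39.64816


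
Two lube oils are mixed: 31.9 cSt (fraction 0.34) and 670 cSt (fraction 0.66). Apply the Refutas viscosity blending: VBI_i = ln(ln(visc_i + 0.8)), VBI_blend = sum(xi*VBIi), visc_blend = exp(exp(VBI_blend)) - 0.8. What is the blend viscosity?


Refutas method: VBN_i = 14.534*ln(ln(visc_i + 0.8)) + 10.975, blended linearly by mass fraction; since VBN is linear in VBI_i = ln(ln(visc_i + 0.8)) and the fractions sum to 1, blend VBI directly: visc = exp(exp(VBI_blend)) - 0.8
VBI_1 = ln(ln(31.9 + 0.8)) = 1.24915
VBI_2 = ln(ln(670 + 0.8)) = 1.8731
VBI_blend = 0.34 * 1.24915 + 0.66 * 1.8731 = 1.66096
visc_blend = exp(exp(1.66096)) - 0.8 = 192.5

192.5 cSt


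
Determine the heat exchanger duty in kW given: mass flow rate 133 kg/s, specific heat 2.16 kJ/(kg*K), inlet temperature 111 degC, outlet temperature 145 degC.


Q = m_dot * cp * delta_T
delta_T = 145 - 111 = 34 K
Q = 133 * 2.16 * 34
= 287.28 * 34
= 9767.52 kW

9767.52 kW


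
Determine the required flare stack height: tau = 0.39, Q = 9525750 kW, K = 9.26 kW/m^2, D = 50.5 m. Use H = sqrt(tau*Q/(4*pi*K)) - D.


tau*Q/(4*pi*K) = 0.39 * 9525750 / (4 * pi * 9.26) = 31925.9
sqrt(31925.9) = 178.678
H = 178.678 - 50.5 = 128.2

128.2 m


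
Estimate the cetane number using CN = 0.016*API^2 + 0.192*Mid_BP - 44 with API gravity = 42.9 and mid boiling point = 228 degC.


CN = 0.016 * 42.9^2 + 0.192 * 228 - 44
CN = 29.44656 + 43.776 - 44 = 29.22256

29.22256


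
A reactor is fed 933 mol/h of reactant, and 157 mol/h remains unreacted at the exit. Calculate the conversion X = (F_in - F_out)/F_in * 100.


X = (F_in - F_out) / F_in * 100
Moles reacted = 933 - 157 = 776
X = 776 / 933 * 100
= 0.8317 * 100
= 83.17 %

83.17 %


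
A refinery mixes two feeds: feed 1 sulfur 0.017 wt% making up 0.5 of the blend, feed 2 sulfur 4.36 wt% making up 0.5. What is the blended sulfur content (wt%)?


Linear sulfur blending: S_blend = x1*S1 + x2*S2
Contribution 1: 0.5 * 0.017 = 0.0085 wt%
Contribution 2: 0.5 * 4.36 = 2.18 wt%
S_blend = 0.0085 + 2.18 = 2.1885

2.1885 wt%


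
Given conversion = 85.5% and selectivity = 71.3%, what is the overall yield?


Overall yield = conversion (%) * selectivity (%) / 100
Conversion = 85.5%, Selectivity = 71.3%
Y = 85.5 * 71.3 / 100
= 60.9615 %

60.9615 %


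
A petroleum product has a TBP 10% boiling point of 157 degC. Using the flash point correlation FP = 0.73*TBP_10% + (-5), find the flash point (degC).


FP = 0.73 * 157 + (-5) = 109.61

109.61 degC


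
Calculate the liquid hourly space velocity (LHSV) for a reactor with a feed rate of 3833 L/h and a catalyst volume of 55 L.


LHSV = volumetric feed rate / catalyst volume
= 3833 L/h / 55 L
= 69.69 h^-1

69.69 h^-1


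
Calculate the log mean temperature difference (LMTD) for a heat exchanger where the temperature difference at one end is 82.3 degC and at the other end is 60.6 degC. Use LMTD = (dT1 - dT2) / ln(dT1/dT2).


LMTD = (dT1 - dT2) / ln(dT1/dT2)
= (82.3 - 60.6) / ln(82.3 / 60.6) = 21.7 / 0.306076 = 70.90

70.90 degC


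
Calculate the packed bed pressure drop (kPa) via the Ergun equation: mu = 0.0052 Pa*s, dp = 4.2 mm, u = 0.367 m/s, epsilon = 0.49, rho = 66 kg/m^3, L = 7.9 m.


dp = 4.2 mm = 0.0042 m
Viscous term = 150*0.0052*0.367*(1-0.49)^2 / (0.0042^2*0.49^3) = 35876.8
Inertial term = 1.75*66*0.367^2*(1-0.49) / (0.0042*0.49^3) = 16056.3
dP/L = 35876.8 + 16056.3 = 51933.1 Pa/m
dP = 51933.1 * 7.9 / 1000 = 410.3 kPa

410.3 kPa


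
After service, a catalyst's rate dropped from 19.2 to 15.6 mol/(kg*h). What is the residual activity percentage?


Activity (%) = (rate_used / rate_fresh) * 100
rate_used = 15.6, rate_fresh = 19.2
= (15.6 / 19.2) * 100
= 0.8125 * 100 = 81.25

81.25 %


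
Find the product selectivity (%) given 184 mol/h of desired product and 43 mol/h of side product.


Selectivity = desired / (desired + undesired) * 100
Total products = 184 + 43 = 227 mol/h
S = 184 / 227 * 100
= 0.8106 * 100
= 81.06 %

81.06 %


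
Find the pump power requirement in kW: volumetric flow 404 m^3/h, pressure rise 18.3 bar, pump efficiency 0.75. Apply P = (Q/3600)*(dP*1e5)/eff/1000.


Q = 404 / 3600 = 0.112222 m^3/s
P = 0.112222 * (18.3 * 1e5) / 0.75 / 1000 = 273.8

273.8 kW


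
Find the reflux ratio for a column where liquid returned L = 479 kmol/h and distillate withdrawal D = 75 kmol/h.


Reflux ratio definition: R = L / D (liquid returned / distillate withdrawn)
L = 479 kmol/h, D = 75 kmol/h
R = 479 / 75 = 6.387

6.387


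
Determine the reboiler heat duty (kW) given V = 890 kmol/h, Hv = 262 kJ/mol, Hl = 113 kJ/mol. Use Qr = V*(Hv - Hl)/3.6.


Qr = 890 * (262 - 113) / 3.6 = 890 * 149 / 3.6 = 36840

36840 kW


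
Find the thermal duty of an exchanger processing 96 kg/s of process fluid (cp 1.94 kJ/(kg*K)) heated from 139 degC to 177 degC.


Q = m_dot * cp * delta_T
delta_T = 177 - 139 = 38 K
Q = 96 * 1.94 * 38
= 186.24 * 38
= 7077.12 kW

7077.12 kW


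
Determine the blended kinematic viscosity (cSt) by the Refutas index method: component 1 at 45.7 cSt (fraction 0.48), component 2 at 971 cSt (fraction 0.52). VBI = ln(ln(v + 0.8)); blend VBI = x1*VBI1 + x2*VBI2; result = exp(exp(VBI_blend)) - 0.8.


Refutas method: VBN_i = 14.534*ln(ln(visc_i + 0.8)) + 10.975, blended linearly by mass fraction; since VBN is linear in VBI_i = ln(ln(visc_i + 0.8)) and the fractions sum to 1, blend VBI directly: visc = exp(exp(VBI_blend)) - 0.8
VBI_1 = ln(ln(45.7 + 0.8)) = 1.34533
VBI_2 = ln(ln(971 + 0.8)) = 1.9285
VBI_blend = 0.48 * 1.34533 + 0.52 * 1.9285 = 1.64858
visc_blend = exp(exp(1.64858)) - 0.8 = 180.4

180.4 cSt


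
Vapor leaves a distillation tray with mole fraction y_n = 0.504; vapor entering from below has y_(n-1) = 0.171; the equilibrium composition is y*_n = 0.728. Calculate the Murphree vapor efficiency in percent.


Murphree vapor efficiency: EMV = (y_n - y_(n-1)) / (y*_n - y_(n-1)) * 100
EMV = (0.504 - 0.171) / (0.728 - 0.171) * 100 = 0.333 / 0.557 * 100 = 59.78

59.78 %


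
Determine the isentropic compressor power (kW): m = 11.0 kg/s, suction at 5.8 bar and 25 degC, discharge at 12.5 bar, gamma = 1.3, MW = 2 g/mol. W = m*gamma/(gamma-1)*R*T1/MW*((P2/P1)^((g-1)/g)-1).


Isentropic work: W = m*(gamma/(gamma-1))*(R*T1/MW)*((P2/P1)^((gamma-1)/gamma) - 1)
T1 = 25 + 273.15 = 298.15 K
Pressure ratio = 12.5 / 5.8 = 2.15517
Exponent = (1.3 - 1)/1.3 = 0.230769
(P2/P1)^exp - 1 = 2.15517^0.230769 - 1 = 0.19387
W = 11.0 * 1.3 / 0.3 * 8.314 * 298.15 / 2 * 0.19387 = 11450

11450 kW


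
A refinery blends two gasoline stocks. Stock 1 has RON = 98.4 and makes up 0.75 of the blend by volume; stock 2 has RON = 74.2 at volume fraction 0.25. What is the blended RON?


Linear blending: RON_blend = sum(vi * RONi)
Contribution 1: 0.75 * 98.4 = 73.8
Contribution 2: 0.25 * 74.2 = 18.55
RON_blend = 73.8 + 18.55 = 92.35

92.35


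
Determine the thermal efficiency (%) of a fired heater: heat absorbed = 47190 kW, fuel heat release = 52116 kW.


Furnace efficiency = Q_absorbed / Q_fuel * 100
= 47190 / 52116 * 100 = 90.55

90.55 %


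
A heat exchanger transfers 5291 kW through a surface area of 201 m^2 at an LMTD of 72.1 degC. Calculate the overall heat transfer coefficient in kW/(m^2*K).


From Q = U*A*LMTD, U = Q / (A * LMTD)
U = 5291 / (201 * 72.1) = 5291 / 14492.1 = 0.3651

0.3651 kW/(m^2*K)


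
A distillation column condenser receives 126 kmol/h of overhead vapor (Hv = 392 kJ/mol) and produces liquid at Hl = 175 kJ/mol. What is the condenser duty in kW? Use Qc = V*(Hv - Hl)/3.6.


Qc = 126 * (392 - 175) / 3.6 = 126 * 217 / 3.6 = 7595

7595 kW


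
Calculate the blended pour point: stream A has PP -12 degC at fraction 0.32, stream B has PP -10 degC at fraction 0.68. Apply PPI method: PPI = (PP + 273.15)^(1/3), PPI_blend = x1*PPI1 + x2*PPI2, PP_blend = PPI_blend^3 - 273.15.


PPI_1 = (-12 + 273.15)^(1/3) = 6.391901
PPI_2 = (-10 + 273.15)^(1/3) = 6.408176
PPI_blend = 0.32 * 6.391901 + 0.68 * 6.408176 = 6.402968
PP_blend = 6.402968^3 - 273.15 = 262.5089 - 273.15 = -10.64

-10.64 degC


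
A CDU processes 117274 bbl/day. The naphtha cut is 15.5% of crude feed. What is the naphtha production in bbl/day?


Crude throughput = 117274 bbl/day
Fraction yield = 15.5%
yield = throughput * fraction / 100
yield = 117274 * 15.5 / 100 = 18177.47

18177.47 bbl/day


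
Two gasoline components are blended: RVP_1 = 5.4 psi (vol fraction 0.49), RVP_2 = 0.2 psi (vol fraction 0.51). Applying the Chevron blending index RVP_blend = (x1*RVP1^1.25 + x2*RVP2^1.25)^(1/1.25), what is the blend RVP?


Chevron index: RVP_blend = (sum xi*RVPi^1.25)^(1/1.25)
RVP^1.25 terms: 0.49 * 5.4^1.25 + 0.51 * 0.2^1.25 = 4.10177
RVP_blend = 4.10177^(1/1.25) = 3.093

3.093 psi


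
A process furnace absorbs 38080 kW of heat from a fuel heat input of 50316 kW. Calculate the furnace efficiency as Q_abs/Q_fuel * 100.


Furnace efficiency = Q_absorbed / Q_fuel * 100
= 38080 / 50316 * 100 = 75.68

75.68 %


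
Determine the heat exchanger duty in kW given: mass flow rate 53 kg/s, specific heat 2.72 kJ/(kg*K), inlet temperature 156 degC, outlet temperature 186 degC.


Q = m_dot * cp * delta_T
delta_T = 186 - 156 = 30 K
Q = 53 * 2.72 * 30
= 144.16 * 30
= 4324.8 kW

4324.8 kW


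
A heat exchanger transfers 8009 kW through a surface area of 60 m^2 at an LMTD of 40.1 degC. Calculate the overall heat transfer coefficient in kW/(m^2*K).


From Q = U*A*LMTD, U = Q / (A * LMTD)
U = 8009 / (60 * 40.1) = 8009 / 2406 = 3.329

3.329 kW/(m^2*K)


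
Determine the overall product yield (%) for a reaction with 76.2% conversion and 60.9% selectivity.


Overall yield = conversion (%) * selectivity (%) / 100
Conversion = 76.2%, Selectivity = 60.9%
Y = 76.2 * 60.9 / 100
= 46.4058 %

46.4058 %


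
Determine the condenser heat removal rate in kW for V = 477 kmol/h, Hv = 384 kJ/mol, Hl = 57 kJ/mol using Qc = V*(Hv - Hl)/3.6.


Qc = 477 * (384 - 57) / 3.6 = 477 * 327 / 3.6 = 43330

43330 kW


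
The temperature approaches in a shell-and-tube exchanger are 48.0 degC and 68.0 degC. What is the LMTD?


LMTD = (dT1 - dT2) / ln(dT1/dT2)
= (48.0 - 68.0) / ln(48.0 / 68.0) = -20 / -0.348307 = 57.42

57.42 degC


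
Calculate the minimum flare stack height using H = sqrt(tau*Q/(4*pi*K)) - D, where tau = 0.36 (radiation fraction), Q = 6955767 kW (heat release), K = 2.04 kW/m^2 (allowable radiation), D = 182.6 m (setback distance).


tau*Q/(4*pi*K) = 0.36 * 6955767 / (4 * pi * 2.04) = 97680.4
sqrt(97680.4) = 312.539
H = 312.539 - 182.6 = 129.9

129.9 m


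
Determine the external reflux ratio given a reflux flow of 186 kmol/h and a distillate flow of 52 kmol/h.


Reflux ratio definition: R = L / D (liquid returned / distillate withdrawn)
L = 186 kmol/h, D = 52 kmol/h
R = 186 / 52 = 3.577

3.577


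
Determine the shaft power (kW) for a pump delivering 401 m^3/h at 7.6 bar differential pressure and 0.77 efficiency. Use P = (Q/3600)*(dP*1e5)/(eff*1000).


Q = 401 / 3600 = 0.111389 m^3/s
P = 0.111389 * (7.6 * 1e5) / 0.77 / 1000 = 109.9

109.9 kW


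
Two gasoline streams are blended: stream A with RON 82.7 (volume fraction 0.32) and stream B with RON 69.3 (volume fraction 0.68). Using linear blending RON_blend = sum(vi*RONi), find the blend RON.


Linear blending: RON_blend = sum(vi * RONi)
Contribution 1: 0.32 * 82.7 = 26.464
Contribution 2: 0.68 * 69.3 = 47.124
RON_blend = 26.464 + 47.124 = 73.588

73.588


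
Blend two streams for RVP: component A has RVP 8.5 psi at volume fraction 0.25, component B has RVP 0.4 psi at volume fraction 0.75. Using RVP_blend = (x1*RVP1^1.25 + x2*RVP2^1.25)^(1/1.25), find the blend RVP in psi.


Chevron index: RVP_blend = (sum xi*RVPi^1.25)^(1/1.25)
RVP^1.25 terms: 0.25 * 8.5^1.25 + 0.75 * 0.4^1.25 = 3.86697
RVP_blend = 3.86697^(1/1.25) = 2.951

2.951 psi


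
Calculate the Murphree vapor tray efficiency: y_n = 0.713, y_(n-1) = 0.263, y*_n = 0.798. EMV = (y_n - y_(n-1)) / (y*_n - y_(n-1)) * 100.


Murphree vapor efficiency: EMV = (y_n - y_(n-1)) / (y*_n - y_(n-1)) * 100
EMV = (0.713 - 0.263) / (0.798 - 0.263) * 100 = 0.45 / 0.535 * 100 = 84.11

84.11 %


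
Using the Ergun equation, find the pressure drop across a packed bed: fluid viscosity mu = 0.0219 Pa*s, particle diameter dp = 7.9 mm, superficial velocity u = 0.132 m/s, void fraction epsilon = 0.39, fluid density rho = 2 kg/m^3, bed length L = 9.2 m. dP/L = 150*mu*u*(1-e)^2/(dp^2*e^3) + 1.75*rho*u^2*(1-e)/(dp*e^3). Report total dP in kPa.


dp = 7.9 mm = 0.0079 m
Viscous term = 150*0.0219*0.132*(1-0.39)^2 / (0.0079^2*0.39^3) = 43583.4
Inertial term = 1.75*2*0.132^2*(1-0.39) / (0.0079*0.39^3) = 79.3825
dP/L = 43583.4 + 79.3825 = 43662.8 Pa/m
dP = 43662.8 * 9.2 / 1000 = 401.7 kPa

401.7 kPa


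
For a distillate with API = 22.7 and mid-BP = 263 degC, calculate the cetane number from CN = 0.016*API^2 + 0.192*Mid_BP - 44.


CN = 0.016 * 22.7^2 + 0.192 * 263 - 44
CN = 8.24464 + 50.496 - 44 = 14.74064

14.74064


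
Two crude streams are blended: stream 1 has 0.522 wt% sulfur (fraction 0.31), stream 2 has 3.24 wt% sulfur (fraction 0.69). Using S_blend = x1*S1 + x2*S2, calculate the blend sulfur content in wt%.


Linear sulfur blending: S_blend = x1*S1 + x2*S2
Contribution 1: 0.31 * 0.522 = 0.16182 wt%
Contribution 2: 0.69 * 3.24 = 2.2356 wt%
S_blend = 0.16182 + 2.2356 = 2.39742

2.39742 wt%


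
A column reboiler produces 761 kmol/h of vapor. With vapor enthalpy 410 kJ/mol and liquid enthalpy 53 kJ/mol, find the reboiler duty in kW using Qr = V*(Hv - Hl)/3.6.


Qr = 761 * (410 - 53) / 3.6 = 761 * 357 / 3.6 = 75470

75470 kW


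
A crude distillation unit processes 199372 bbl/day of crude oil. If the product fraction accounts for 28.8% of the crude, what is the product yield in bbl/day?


Crude throughput = 199372 bbl/day
Fraction yield = 28.8%
yield = throughput * fraction / 100
yield = 199372 * 28.8 / 100 = 57419.136

57419.136 bbl/day


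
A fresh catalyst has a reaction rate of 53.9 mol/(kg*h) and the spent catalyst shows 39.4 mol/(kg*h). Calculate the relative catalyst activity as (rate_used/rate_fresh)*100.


Activity (%) = (rate_used / rate_fresh) * 100
rate_used = 39.4, rate_fresh = 53.9
= (39.4 / 53.9) * 100
= 0.7310 * 100 = 73.10

73.10 %


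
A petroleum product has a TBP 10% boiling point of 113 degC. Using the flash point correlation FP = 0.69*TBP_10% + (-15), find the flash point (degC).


FP = 0.69 * 113 + (-15) = 62.97

62.97 degC


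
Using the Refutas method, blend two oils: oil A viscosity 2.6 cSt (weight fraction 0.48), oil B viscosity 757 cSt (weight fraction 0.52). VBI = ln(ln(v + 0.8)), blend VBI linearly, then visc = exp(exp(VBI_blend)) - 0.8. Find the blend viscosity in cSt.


Refutas method: VBN_i = 14.534*ln(ln(visc_i + 0.8)) + 10.975, blended linearly by mass fraction; since VBN is linear in VBI_i = ln(ln(visc_i + 0.8)) and the fractions sum to 1, blend VBI directly: visc = exp(exp(VBI_blend)) - 0.8
VBI_1 = ln(ln(2.6 + 0.8)) = 0.201941
VBI_2 = ln(ln(757 + 0.8)) = 1.89167
VBI_blend = 0.48 * 0.201941 + 0.52 * 1.89167 = 1.0806
visc_blend = exp(exp(1.0806)) - 0.8 = 18.24

18.24 cSt


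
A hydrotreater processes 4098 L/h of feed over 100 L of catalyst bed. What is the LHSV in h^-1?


LHSV = volumetric feed rate / catalyst volume
= 4098 L/h / 100 L
= 40.98 h^-1

40.98 h^-1


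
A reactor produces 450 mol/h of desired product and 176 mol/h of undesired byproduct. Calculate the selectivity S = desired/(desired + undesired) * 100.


Selectivity = desired / (desired + undesired) * 100
Total products = 450 + 176 = 626 mol/h
S = 450 / 626 * 100
= 0.7188 * 100
= 71.88 %

71.88 %


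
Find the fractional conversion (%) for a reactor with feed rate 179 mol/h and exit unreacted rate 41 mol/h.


X = (F_in - F_out) / F_in * 100
Moles reacted = 179 - 41 = 138
X = 138 / 179 * 100
= 0.7709 * 100
= 77.09 %

77.09 %


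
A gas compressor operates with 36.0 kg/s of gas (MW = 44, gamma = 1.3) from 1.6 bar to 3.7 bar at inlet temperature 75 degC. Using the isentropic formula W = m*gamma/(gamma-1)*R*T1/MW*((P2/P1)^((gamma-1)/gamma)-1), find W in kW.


Isentropic work: W = m*(gamma/(gamma-1))*(R*T1/MW)*((P2/P1)^((gamma-1)/gamma) - 1)
T1 = 75 + 273.15 = 348.15 K
Pressure ratio = 3.7 / 1.6 = 2.3125
Exponent = (1.3 - 1)/1.3 = 0.230769
(P2/P1)^exp - 1 = 2.3125^0.230769 - 1 = 0.213441
W = 36.0 * 1.3 / 0.3 * 8.314 * 348.15 / 44 * 0.213441 = 2190

2190 kW


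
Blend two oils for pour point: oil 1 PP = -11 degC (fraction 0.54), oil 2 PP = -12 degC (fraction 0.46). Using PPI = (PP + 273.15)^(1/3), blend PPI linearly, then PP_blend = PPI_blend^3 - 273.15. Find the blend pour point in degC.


PPI_1 = (-11 + 273.15)^(1/3) = 6.400049
PPI_2 = (-12 + 273.15)^(1/3) = 6.391901
PPI_blend = 0.54 * 6.400049 + 0.46 * 6.391901 = 6.396301
PP_blend = 6.396301^3 - 273.15 = 261.6897 - 273.15 = -11.46

-11.46 degC


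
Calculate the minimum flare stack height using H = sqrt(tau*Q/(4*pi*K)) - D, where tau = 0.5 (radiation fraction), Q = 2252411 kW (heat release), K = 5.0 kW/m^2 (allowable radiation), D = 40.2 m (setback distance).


tau*Q/(4*pi*K) = 0.5 * 2252411 / (4 * pi * 5.0) = 17924.1
sqrt(17924.1) = 133.881
H = 133.881 - 40.2 = 93.68

93.68 m


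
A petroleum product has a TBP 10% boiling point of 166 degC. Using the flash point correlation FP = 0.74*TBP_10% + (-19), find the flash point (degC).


FP = 0.74 * 166 + (-19) = 103.84

103.84 degC


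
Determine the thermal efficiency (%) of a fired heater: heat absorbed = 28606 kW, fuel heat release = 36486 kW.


Furnace efficiency = Q_absorbed / Q_fuel * 100
= 28606 / 36486 * 100 = 78.40

78.40 %


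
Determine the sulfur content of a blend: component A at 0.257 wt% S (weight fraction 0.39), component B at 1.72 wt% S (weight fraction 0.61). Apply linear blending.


Linear sulfur blending: S_blend = x1*S1 + x2*S2
Contribution 1: 0.39 * 0.257 = 0.10023 wt%
Contribution 2: 0.61 * 1.72 = 1.0492 wt%
S_blend = 0.10023 + 1.0492 = 1.14943

1.14943 wt%


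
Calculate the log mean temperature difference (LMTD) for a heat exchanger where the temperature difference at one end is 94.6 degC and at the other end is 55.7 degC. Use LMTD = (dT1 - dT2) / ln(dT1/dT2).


LMTD = (dT1 - dT2) / ln(dT1/dT2)
= (94.6 - 55.7) / ln(94.6 / 55.7) = 38.9 / 0.529677 = 73.44

73.44 degC


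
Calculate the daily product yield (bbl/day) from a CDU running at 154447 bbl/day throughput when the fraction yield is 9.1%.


Crude throughput = 154447 bbl/day
Fraction yield = 9.1%
yield = throughput * fraction / 100
yield = 154447 * 9.1 / 100 = 14054.677

14054.677 bbl/day


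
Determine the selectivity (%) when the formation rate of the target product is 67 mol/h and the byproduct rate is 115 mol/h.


Selectivity = desired / (desired + undesired) * 100
Total products = 67 + 115 = 182 mol/h
S = 67 / 182 * 100
= 0.3681 * 100
= 36.81 %

36.81 %


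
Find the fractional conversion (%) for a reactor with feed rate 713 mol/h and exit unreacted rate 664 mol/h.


X = (F_in - F_out) / F_in * 100
Moles reacted = 713 - 664 = 49
X = 49 / 713 * 100
= 0.06872 * 100
= 6.872 %

6.872 %


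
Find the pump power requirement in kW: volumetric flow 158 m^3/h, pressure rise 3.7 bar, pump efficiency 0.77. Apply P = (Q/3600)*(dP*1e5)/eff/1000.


Q = 158 / 3600 = 0.0438889 m^3/s
P = 0.0438889 * (3.7 * 1e5) / 0.77 / 1000 = 21.09

21.09 kW


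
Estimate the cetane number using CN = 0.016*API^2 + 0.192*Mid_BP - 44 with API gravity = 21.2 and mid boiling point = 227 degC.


CN = 0.016 * 21.2^2 + 0.192 * 227 - 44
CN = 7.19104 + 43.584 - 44 = 6.77504

6.77504


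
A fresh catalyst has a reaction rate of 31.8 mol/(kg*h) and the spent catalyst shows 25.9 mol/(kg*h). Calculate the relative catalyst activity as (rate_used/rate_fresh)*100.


Activity (%) = (rate_used / rate_fresh) * 100
rate_used = 25.9, rate_fresh = 31.8
= (25.9 / 31.8) * 100
= 0.8145 * 100 = 81.45

81.45 %


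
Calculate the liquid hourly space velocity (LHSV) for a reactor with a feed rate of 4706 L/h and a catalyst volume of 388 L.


LHSV = volumetric feed rate / catalyst volume
= 4706 L/h / 388 L
= 12.13 h^-1

12.13 h^-1


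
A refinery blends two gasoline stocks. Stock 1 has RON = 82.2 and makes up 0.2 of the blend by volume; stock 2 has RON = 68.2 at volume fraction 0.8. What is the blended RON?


Linear blending: RON_blend = sum(vi * RONi)
Contribution 1: 0.2 * 82.2 = 16.44
Contribution 2: 0.8 * 68.2 = 54.56
RON_blend = 16.44 + 54.56 = 71

71


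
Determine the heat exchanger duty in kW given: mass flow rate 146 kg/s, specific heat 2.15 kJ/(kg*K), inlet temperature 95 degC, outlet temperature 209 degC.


Q = m_dot * cp * delta_T
delta_T = 209 - 95 = 114 K
Q = 146 * 2.15 * 114
= 313.9 * 114
= 35784.6 kW

35784.6 kW


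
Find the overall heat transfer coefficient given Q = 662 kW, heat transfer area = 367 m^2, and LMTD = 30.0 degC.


From Q = U*A*LMTD, U = Q / (A * LMTD)
U = 662 / (367 * 30.0) = 662 / 11010 = 0.06013

0.06013 kW/(m^2*K)


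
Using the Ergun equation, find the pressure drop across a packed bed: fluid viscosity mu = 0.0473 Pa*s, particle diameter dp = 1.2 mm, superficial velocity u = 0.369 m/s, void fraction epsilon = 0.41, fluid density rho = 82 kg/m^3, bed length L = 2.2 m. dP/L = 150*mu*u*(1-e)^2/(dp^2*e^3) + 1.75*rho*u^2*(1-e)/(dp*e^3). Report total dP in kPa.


dp = 1.2 mm = 0.0012 m
Viscous term = 150*0.0473*0.369*(1-0.41)^2 / (0.0012^2*0.41^3) = 9182660
Inertial term = 1.75*82*0.369^2*(1-0.41) / (0.0012*0.41^3) = 139388
dP/L = 9182660 + 139388 = 9322050 Pa/m
dP = 9322050 * 2.2 / 1000 = 20510 kPa

20510 kPa


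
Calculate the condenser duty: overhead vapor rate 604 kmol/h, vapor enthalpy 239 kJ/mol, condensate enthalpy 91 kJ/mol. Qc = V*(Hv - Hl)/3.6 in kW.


Qc = 604 * (239 - 91) / 3.6 = 604 * 148 / 3.6 = 24830

24830 kW


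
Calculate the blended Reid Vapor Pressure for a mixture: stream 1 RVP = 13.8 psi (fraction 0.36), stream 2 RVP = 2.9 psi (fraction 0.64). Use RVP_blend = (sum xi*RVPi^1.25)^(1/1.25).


Chevron index: RVP_blend = (sum xi*RVPi^1.25)^(1/1.25)
RVP^1.25 terms: 0.36 * 13.8^1.25 + 0.64 * 2.9^1.25 = 11.9973
RVP_blend = 11.9973^(1/1.25) = 7.299

7.299 psi


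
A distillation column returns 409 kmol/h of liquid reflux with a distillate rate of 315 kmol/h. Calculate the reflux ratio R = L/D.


Reflux ratio definition: R = L / D (liquid returned / distillate withdrawn)
L = 409 kmol/h, D = 315 kmol/h
R = 409 / 315 = 1.298

1.298


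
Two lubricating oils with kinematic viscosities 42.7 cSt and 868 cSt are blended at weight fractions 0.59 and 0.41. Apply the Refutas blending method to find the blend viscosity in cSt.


Refutas method: VBN_i = 14.534*ln(ln(visc_i + 0.8)) + 10.975, blended linearly by mass fraction; since VBN is linear in VBI_i = ln(ln(visc_i + 0.8)) and the fractions sum to 1, blend VBI directly: visc = exp(exp(VBI_blend)) - 0.8
VBI_1 = ln(ln(42.7 + 0.8)) = 1.32781
VBI_2 = ln(ln(868 + 0.8)) = 1.91207
VBI_blend = 0.59 * 1.32781 + 0.41 * 1.91207 = 1.56736
visc_blend = exp(exp(1.56736)) - 0.8 = 120.0

120.0 cSt


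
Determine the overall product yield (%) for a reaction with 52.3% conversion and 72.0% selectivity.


Overall yield = conversion (%) * selectivity (%) / 100
Conversion = 52.3%, Selectivity = 72.0%
Y = 52.3 * 72.0 / 100
= 37.656 %

37.656 %


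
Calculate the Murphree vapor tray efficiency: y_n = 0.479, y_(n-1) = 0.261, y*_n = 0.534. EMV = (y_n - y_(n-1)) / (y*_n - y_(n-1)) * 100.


Murphree vapor efficiency: EMV = (y_n - y_(n-1)) / (y*_n - y_(n-1)) * 100
EMV = (0.479 - 0.261) / (0.534 - 0.261) * 100 = 0.218 / 0.273 * 100 = 79.85

79.85 %


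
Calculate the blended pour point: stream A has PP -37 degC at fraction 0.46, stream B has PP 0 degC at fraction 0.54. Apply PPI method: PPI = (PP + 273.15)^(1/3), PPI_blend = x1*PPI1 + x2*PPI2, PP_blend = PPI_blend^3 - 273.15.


PPI_1 = (-37 + 273.15)^(1/3) = 6.181056
PPI_2 = (0 + 273.15)^(1/3) = 6.488342
PPI_blend = 0.46 * 6.181056 + 0.54 * 6.488342 = 6.34699
PP_blend = 6.34699^3 - 273.15 = 255.6839 - 273.15 = -17.47

-17.47 degC


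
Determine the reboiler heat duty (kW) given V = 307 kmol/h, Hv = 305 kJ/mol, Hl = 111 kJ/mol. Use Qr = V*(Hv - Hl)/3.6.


Qr = 307 * (305 - 111) / 3.6 = 307 * 194 / 3.6 = 16540

16540 kW


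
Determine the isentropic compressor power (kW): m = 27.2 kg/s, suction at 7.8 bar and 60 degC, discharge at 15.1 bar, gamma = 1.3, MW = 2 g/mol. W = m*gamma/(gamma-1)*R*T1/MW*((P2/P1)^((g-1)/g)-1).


Isentropic work: W = m*(gamma/(gamma-1))*(R*T1/MW)*((P2/P1)^((gamma-1)/gamma) - 1)
T1 = 60 + 273.15 = 333.15 K
Pressure ratio = 15.1 / 7.8 = 1.9359
Exponent = (1.3 - 1)/1.3 = 0.230769
(P2/P1)^exp - 1 = 1.9359^0.230769 - 1 = 0.164672
W = 27.2 * 1.3 / 0.3 * 8.314 * 333.15 / 2 * 0.164672 = 26880

26880 kW


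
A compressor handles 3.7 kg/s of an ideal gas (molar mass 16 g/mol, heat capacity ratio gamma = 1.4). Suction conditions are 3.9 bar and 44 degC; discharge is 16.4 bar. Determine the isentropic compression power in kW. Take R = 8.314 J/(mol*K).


Isentropic work: W = m*(gamma/(gamma-1))*(R*T1/MW)*((P2/P1)^((gamma-1)/gamma) - 1)
T1 = 44 + 273.15 = 317.15 K
Pressure ratio = 16.4 / 3.9 = 4.20513
Exponent = (1.4 - 1)/1.4 = 0.285714
(P2/P1)^exp - 1 = 4.20513^0.285714 - 1 = 0.507379
W = 3.7 * 1.4 / 0.4 * 8.314 * 317.15 / 16 * 0.507379 = 1083

1083 kW


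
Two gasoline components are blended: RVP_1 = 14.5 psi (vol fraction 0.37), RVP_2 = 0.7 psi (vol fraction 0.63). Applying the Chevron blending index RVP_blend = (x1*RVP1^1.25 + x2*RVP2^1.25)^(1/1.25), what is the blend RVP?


Chevron index: RVP_blend = (sum xi*RVPi^1.25)^(1/1.25)
RVP^1.25 terms: 0.37 * 14.5^1.25 + 0.63 * 0.7^1.25 = 10.8725
RVP_blend = 10.8725^(1/1.25) = 6.746

6.746 psi


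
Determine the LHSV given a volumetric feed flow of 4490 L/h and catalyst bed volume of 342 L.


LHSV = volumetric feed rate / catalyst volume
= 4490 L/h / 342 L
= 13.13 h^-1

13.13 h^-1


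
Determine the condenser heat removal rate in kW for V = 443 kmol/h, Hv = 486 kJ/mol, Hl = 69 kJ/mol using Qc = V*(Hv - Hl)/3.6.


Qc = 443 * (486 - 69) / 3.6 = 443 * 417 / 3.6 = 51310

51310 kW


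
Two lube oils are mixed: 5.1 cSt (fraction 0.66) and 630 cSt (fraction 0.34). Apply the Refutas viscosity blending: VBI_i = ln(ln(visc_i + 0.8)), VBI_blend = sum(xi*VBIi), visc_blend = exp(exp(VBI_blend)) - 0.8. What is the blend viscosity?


Refutas method: VBN_i = 14.534*ln(ln(visc_i + 0.8)) + 10.975, blended linearly by mass fraction; since VBN is linear in VBI_i = ln(ln(visc_i + 0.8)) and the fractions sum to 1, blend VBI directly: visc = exp(exp(VBI_blend)) - 0.8
VBI_1 = ln(ln(5.1 + 0.8)) = 0.573774
VBI_2 = ln(ln(630 + 0.8)) = 1.86361
VBI_blend = 0.66 * 0.573774 + 0.34 * 1.86361 = 1.01232
visc_blend = exp(exp(1.01232)) - 0.8 = 14.87

14.87 cSt


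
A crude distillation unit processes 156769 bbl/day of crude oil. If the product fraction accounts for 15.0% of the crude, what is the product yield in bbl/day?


Crude throughput = 156769 bbl/day
Fraction yield = 15.0%
yield = throughput * fraction / 100
yield = 156769 * 15.0 / 100 = 23515.35

23515.35 bbl/day


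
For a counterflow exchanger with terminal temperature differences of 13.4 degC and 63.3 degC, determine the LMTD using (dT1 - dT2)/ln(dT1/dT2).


LMTD = (dT1 - dT2) / ln(dT1/dT2)
= (13.4 - 63.3) / ln(13.4 / 63.3) = -49.9 / -1.55263 = 32.14

32.14 degC


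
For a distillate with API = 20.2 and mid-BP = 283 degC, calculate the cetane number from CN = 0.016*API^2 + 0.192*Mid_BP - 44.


CN = 0.016 * 20.2^2 + 0.192 * 283 - 44
CN = 6.52864 + 54.336 - 44 = 16.86464

16.86464


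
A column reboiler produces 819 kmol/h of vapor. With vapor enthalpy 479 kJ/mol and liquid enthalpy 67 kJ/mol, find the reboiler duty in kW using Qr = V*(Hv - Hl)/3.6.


Qr = 819 * (479 - 67) / 3.6 = 819 * 412 / 3.6 = 93730

93730 kW


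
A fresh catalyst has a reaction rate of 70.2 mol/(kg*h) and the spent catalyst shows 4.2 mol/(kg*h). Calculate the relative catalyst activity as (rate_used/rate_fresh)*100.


Activity (%) = (rate_used / rate_fresh) * 100
rate_used = 4.2, rate_fresh = 70.2
= (4.2 / 70.2) * 100
= 0.05983 * 100 = 5.983

5.983 %


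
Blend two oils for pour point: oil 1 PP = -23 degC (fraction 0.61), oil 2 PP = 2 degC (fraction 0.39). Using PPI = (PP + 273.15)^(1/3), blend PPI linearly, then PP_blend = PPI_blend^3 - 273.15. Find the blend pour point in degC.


PPI_1 = (-23 + 273.15)^(1/3) = 6.300865
PPI_2 = (2 + 273.15)^(1/3) = 6.504139
PPI_blend = 0.61 * 6.300865 + 0.39 * 6.504139 = 6.380142
PP_blend = 6.380142^3 - 273.15 = 259.7114 - 273.15 = -13.44

-13.44 degC


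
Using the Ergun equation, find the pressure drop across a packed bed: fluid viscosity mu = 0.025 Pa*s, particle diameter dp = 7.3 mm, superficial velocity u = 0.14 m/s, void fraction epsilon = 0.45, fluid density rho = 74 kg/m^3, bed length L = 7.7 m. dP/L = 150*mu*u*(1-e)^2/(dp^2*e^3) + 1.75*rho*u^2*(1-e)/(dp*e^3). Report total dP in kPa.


dp = 7.3 mm = 0.0073 m
Viscous term = 150*0.025*0.14*(1-0.45)^2 / (0.0073^2*0.45^3) = 32704
Inertial term = 1.75*74*0.14^2*(1-0.45) / (0.0073*0.45^3) = 2098.59
dP/L = 32704 + 2098.59 = 34802.6 Pa/m
dP = 34802.6 * 7.7 / 1000 = 268.0 kPa

268.0 kPa
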